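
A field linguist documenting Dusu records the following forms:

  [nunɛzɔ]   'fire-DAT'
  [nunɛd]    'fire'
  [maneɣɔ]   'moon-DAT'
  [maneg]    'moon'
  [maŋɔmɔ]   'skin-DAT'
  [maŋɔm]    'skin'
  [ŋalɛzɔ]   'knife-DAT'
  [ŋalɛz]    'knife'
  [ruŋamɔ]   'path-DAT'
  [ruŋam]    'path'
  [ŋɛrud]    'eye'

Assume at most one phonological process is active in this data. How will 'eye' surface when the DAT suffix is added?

[ŋɛruzɔ]

'fire' shows [z] ~ [d] at the end of the stem ([nunɛzɔ] vs [nunɛd]).
If /z/ were underlying and a rule turned it into [d] in isolation, 'knife' would also alternate; but it has [z] in both [ŋalɛzɔ] and [ŋalɛz].
The underlying segment must be /d/; voiced stops become fricatives between vowels, yielding [z] there.
From [ŋɛrud] the stem 'eye' is /ŋɛrud/; between vowels this yields [ŋɛruzɔ].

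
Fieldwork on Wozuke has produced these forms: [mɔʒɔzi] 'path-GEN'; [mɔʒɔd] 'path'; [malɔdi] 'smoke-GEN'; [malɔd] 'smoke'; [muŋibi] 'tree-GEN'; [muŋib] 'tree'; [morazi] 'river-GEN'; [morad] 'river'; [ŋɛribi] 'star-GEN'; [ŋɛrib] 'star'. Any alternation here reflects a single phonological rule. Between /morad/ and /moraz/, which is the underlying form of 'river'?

/moraz/

In [morazi] and [morad] the final segment of 'river' alternates: [z] ~ [d].
If /d/ were underlying and a rule turned it into [z] before the GEN suffix, 'smoke' would also alternate; but it has [d] in both [malɔdi] and [malɔd].
The underlying segment must be /z/; voiced fricatives become stops word-finally, yielding [d] there.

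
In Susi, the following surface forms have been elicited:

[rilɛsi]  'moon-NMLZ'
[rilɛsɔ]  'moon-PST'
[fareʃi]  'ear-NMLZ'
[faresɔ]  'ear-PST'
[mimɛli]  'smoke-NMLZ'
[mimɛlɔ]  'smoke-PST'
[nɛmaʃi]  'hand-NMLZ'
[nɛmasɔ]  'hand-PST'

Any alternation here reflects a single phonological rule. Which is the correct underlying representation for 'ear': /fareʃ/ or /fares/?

'ear' shows [ʃ] ~ [s] at the end of the stem ([fareʃi] vs [faresɔ]).
Compare 'moon', with invariant [s] in [rilɛsi] and [rilɛsɔ]: an analysis with underlying /s/ and a rule producing [ʃ] before the NMLZ suffix would wrongly predict alternation here too.
So /ʃ/ is underlying, and a rule of depalatalization — palato-alveolar /ʃ/ becomes [s] when no front vowel follows — gives [s].

/fareʃ/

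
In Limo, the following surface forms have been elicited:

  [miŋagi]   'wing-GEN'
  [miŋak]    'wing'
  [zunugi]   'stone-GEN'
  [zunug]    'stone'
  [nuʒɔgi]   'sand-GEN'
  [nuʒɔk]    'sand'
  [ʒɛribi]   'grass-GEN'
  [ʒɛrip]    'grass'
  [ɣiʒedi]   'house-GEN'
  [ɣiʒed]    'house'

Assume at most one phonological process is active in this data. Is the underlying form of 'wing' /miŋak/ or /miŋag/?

In [miŋagi] and [miŋak] the final segment of 'wing' alternates: [g] ~ [k].
Compare 'stone', with invariant [g] in [zunugi] and [zunug]: an analysis with underlying /g/ and a rule producing [k] in isolation would wrongly predict alternation here too.
The alternation reflects intervocalic voicing: voiceless stops become voiced between vowels. /k/ is underlying.

/miŋak/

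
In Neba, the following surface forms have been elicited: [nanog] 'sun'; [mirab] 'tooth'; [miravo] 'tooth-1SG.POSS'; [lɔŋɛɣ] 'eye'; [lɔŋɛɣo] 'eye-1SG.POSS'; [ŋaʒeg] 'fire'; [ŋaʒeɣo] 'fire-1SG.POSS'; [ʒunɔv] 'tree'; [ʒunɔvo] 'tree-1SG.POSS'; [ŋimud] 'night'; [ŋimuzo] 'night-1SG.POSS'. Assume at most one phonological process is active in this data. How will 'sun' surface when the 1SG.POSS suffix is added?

'fire' shows [g] ~ [ɣ] at the end of the stem ([ŋaʒeg] vs [ŋaʒeɣo]).
If /ɣ/ were underlying and a rule turned it into [g] in isolation, 'eye' would also alternate; but it has [ɣ] in both [lɔŋɛɣ] and [lɔŋɛɣo].
The alternation reflects intervocalic spirantization: voiced stops become fricatives between vowels. /g/ is underlying.
The one attested form of 'sun', [nanog], shows underlying /nanog/. Applying the same rule between vowels gives [nanoɣo].

[nanoɣo]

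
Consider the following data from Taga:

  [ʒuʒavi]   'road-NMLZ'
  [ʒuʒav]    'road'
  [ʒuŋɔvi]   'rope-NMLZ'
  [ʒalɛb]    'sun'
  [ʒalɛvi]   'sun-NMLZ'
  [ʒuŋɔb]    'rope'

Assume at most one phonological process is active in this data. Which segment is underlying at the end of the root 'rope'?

/b/

In [ʒuŋɔvi] and [ʒuŋɔb] the final segment of 'rope' alternates: [v] ~ [b].
But 'road' keeps [v] in both environments ([ʒuʒavi], [ʒuʒav]), so there is no rule changing /v/ to [b] in isolation.
The alternation reflects intervocalic spirantization: voiced stops become fricatives between vowels. /b/ is underlying.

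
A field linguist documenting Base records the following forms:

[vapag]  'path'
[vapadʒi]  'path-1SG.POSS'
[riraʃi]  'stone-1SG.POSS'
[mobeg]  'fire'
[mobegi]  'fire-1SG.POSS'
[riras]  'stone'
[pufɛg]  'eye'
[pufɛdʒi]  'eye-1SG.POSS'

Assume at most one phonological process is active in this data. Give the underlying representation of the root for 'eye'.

/pufɛdʒ/

The root 'eye' surfaces as [pufɛdʒi] and [pufɛg], with a stem-final [dʒ] ~ [g] alternation.
If /g/ were underlying and a rule turned it into [dʒ] before the 1SG.POSS suffix, 'fire' would also alternate; but it has [g] in both [mobegi] and [mobeg].
The alternation reflects depalatalization: palato-alveolar /dʒ/ and /ʃ/ become [g] and [s] when no front vowel follows. /dʒ/ is underlying.
Hence 'eye' is /pufɛdʒ/ underlyingly.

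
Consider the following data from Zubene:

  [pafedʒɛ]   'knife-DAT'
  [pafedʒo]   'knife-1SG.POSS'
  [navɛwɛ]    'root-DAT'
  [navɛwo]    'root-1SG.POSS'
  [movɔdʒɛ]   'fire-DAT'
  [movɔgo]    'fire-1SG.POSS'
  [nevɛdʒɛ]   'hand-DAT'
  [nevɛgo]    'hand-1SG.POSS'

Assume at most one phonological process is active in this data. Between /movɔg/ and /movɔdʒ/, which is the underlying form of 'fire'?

/movɔg/

'fire' shows [dʒ] ~ [g] at the end of the stem ([movɔdʒɛ] vs [movɔgo]).
If /dʒ/ were underlying and a rule turned it into [g] before the 1SG.POSS suffix, 'knife' would also alternate; but it has [dʒ] in both [pafedʒɛ] and [pafedʒo].
Therefore /g/ is basic and [dʒ] is derived by palatalization before a front vowel (/g/ becomes palato-alveolar [dʒ] before a front vowel).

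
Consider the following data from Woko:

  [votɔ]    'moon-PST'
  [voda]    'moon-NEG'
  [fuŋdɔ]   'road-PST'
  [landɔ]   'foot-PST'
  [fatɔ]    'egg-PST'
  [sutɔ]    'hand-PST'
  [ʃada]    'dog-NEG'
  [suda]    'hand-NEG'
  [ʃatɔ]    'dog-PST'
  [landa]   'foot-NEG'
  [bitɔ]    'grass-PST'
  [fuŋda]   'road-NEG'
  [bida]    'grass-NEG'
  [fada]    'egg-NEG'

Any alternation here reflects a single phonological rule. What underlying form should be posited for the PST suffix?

The PST suffix surfaces as [-dɔ] and [-tɔ], depending on the final segment of the stem.
The NEG suffix, which begins with [d], is invariant after every stem; so [d] is not altered by any rule here.
So the underlying form is /-tɔ/, and voiceless stops become voiced after a nasal.

/-tɔ/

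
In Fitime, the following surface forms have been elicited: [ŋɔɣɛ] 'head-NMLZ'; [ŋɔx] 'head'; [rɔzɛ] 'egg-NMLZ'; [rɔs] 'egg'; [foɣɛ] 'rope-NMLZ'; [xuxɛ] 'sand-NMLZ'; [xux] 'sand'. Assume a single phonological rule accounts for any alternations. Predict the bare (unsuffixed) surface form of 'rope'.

[fox]

The root 'head' surfaces as [ŋɔɣɛ] and [ŋɔx], with a stem-final [ɣ] ~ [x] alternation.
If /x/ were underlying and a rule turned it into [ɣ] before the NMLZ suffix, 'sand' would also alternate; but it has [x] in both [xuxɛ] and [xux].
Therefore /ɣ/ is basic and [x] is derived by word-final obstruent devoicing (voiced obstruents become voiceless word-finally).
The one attested form of 'rope', [foɣɛ], shows underlying /foɣ/. Applying the same rule word-finally gives [fox].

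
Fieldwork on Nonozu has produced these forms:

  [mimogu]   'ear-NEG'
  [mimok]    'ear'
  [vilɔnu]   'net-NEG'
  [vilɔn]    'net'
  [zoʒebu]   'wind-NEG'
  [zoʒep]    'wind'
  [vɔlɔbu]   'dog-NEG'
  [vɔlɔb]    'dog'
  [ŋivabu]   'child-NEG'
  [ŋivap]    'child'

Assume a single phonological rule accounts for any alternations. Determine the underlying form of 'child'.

/ŋivap/

The root 'child' surfaces as [ŋivabu] and [ŋivap], with a stem-final [b] ~ [p] alternation.
The stem 'dog' ([vɔlɔbu], [vɔlɔb]) shows [b] unchanged in both environments, so [b] cannot be basic with [p] derived in isolation.
Therefore /p/ is basic and [b] is derived by intervocalic voicing (voiceless stops become voiced between vowels).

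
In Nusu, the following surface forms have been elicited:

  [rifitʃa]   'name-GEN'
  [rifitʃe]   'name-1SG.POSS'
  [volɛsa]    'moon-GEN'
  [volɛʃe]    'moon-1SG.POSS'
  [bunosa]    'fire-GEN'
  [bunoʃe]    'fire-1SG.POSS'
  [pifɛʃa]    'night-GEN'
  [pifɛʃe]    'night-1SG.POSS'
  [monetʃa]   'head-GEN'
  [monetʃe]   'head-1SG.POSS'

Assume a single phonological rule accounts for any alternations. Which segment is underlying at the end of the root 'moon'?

'moon' shows [s] ~ [ʃ] at the end of the stem ([volɛsa] vs [volɛʃe]).
But 'night' keeps [ʃ] in both environments ([pifɛʃa], [pifɛʃe]), so there is no rule changing /ʃ/ to [s] before the GEN suffix.
The alternation reflects palatalization before a front vowel: /s/ becomes palato-alveolar [ʃ] before a front vowel. /s/ is underlying.

/s/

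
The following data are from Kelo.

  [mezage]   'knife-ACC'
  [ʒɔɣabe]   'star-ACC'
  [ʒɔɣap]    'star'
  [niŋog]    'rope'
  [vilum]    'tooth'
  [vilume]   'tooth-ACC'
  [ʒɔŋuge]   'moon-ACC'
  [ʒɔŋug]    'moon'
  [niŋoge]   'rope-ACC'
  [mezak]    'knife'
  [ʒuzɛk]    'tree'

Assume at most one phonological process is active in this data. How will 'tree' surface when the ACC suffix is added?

[ʒuzɛge]

In [mezak] and [mezage] the final segment of 'knife' alternates: [k] ~ [g].
But 'rope' keeps [g] in both environments ([niŋog], [niŋoge]), so there is no rule changing /g/ to [k] in isolation.
The alternation reflects intervocalic voicing: voiceless stops become voiced between vowels. /k/ is underlying.
The one attested form of 'tree', [ʒuzɛk], shows underlying /ʒuzɛk/. Applying the same rule between vowels gives [ʒuzɛge].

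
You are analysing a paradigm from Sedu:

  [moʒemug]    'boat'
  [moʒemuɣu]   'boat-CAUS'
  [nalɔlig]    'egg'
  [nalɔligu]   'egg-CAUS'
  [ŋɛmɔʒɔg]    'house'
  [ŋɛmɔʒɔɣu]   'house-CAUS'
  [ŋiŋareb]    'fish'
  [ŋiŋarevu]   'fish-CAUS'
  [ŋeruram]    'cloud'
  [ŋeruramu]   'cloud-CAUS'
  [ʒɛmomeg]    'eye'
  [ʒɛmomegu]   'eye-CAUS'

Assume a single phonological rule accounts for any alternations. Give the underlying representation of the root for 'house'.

/ŋɛmɔʒɔɣ/

'house' shows [g] ~ [ɣ] at the end of the stem ([ŋɛmɔʒɔg] vs [ŋɛmɔʒɔɣu]).
If /g/ were underlying and a rule turned it into [ɣ] before the CAUS suffix, 'eye' would also alternate; but it has [g] in both [ʒɛmomeg] and [ʒɛmomegu].
The underlying segment must be /ɣ/; voiced fricatives become stops word-finally, yielding [g] there.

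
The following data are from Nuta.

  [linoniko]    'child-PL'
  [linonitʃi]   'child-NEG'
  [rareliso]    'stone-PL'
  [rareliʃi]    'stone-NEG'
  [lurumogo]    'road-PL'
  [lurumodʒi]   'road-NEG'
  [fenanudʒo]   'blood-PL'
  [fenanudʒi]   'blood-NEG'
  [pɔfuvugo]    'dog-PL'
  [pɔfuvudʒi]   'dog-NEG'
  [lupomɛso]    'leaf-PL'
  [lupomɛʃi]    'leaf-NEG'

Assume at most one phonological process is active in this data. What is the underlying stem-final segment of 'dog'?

The stem for 'dog' ends in [g] in [pɔfuvugo] but [dʒ] in [pɔfuvudʒi].
But 'blood' keeps [dʒ] in both environments ([fenanudʒo], [fenanudʒi]), so there is no rule changing /dʒ/ to [g] before the PL suffix.
Therefore /g/ is basic and [dʒ] is derived by palatalization before a front vowel (/k/, /g/ and /s/ become palato-alveolar [tʃ], [dʒ] and [ʃ] before a front vowel).

/g/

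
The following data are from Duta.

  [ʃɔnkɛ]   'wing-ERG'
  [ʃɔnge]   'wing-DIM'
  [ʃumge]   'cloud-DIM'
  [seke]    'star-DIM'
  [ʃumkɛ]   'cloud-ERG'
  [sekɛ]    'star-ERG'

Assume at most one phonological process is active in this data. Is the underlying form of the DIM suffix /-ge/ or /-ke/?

The DIM morpheme has two allomorphs, [-ge] and [-ke].
The ERG suffix, which begins with [k], is invariant after every stem; so [k] is not altered by any rule here.
So the underlying form is /-ge/, and voiced stops become voiceless after a vowel.

/-ge/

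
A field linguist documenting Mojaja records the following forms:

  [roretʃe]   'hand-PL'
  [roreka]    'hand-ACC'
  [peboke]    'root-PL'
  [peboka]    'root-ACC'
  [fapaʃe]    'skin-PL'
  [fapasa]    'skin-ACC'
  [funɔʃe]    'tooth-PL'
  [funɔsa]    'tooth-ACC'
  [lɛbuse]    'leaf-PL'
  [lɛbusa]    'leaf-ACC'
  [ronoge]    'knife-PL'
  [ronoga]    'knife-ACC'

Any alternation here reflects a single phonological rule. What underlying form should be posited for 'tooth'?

The root 'tooth' surfaces as [funɔʃe] and [funɔsa], with a stem-final [ʃ] ~ [s] alternation.
But 'leaf' keeps [s] in both environments ([lɛbuse], [lɛbusa]), so there is no rule changing /s/ to [ʃ] before the PL suffix.
The alternation reflects depalatalization: palato-alveolar /tʃ/ and /ʃ/ become [k] and [s] when no front vowel follows. /ʃ/ is underlying.
The underlying form of 'tooth' is therefore /funɔʃ/.

/funɔʃ/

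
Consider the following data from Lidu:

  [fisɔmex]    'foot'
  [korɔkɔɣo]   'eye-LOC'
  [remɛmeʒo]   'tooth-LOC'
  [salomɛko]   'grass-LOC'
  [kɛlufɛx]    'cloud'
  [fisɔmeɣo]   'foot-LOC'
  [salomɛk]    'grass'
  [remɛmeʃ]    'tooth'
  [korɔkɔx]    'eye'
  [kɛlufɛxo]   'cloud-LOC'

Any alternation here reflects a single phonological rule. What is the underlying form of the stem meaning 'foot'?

In [fisɔmex] and [fisɔmeɣo] the final segment of 'foot' alternates: [x] ~ [ɣ].
The stem 'cloud' ([kɛlufɛx], [kɛlufɛxo]) shows [x] unchanged in both environments, so [x] cannot be basic with [ɣ] derived before the LOC suffix.
Therefore /ɣ/ is basic and [x] is derived by word-final obstruent devoicing (voiced obstruents become voiceless word-finally).
So 'foot' = /fisɔmeɣ/.

/fisɔmeɣ/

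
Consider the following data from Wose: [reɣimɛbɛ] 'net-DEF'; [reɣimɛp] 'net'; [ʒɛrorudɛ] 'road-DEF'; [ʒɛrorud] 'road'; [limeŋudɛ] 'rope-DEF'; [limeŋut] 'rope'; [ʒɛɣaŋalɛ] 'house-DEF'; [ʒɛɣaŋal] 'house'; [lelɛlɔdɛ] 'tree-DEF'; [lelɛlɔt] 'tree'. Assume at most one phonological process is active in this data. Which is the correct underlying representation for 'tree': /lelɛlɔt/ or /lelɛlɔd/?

/lelɛlɔt/

The root 'tree' surfaces as [lelɛlɔdɛ] and [lelɛlɔt], with a stem-final [d] ~ [t] alternation.
But 'road' keeps [d] in both environments ([ʒɛrorudɛ], [ʒɛrorud]), so there is no rule changing /d/ to [t] in isolation.
Therefore /t/ is basic and [d] is derived by intervocalic voicing (voiceless stops become voiced between vowels).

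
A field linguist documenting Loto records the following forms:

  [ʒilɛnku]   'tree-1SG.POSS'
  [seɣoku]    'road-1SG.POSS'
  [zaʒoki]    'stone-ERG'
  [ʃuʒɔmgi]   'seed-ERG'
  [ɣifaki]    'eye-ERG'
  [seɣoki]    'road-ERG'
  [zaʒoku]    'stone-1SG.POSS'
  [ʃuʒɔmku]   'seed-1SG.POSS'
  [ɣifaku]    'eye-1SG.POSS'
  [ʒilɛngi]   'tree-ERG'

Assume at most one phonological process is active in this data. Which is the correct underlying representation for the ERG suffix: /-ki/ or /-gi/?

The ERG morpheme has two allomorphs, [-gi] and [-ki].
By contrast the 1SG.POSS suffix keeps its initial [k] throughout — that segment must be underlying.
The ERG suffix is therefore /-gi/ underlyingly, with post-vocalic devoicing: voiced stops become voiceless after a vowel.

/-gi/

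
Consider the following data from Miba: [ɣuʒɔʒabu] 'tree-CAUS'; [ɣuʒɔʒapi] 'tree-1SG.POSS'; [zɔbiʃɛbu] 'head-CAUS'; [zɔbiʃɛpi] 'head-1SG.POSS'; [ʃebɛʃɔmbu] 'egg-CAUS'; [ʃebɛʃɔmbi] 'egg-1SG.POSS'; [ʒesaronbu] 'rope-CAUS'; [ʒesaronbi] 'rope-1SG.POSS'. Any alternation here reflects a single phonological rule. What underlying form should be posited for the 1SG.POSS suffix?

/-pi/

The 1SG.POSS suffix surfaces as [-bi] and [-pi], depending on the final segment of the stem.
By contrast the CAUS suffix keeps its initial [b] throughout — that segment must be underlying.
So the underlying form is /-pi/, and voiceless stops become voiced after a nasal.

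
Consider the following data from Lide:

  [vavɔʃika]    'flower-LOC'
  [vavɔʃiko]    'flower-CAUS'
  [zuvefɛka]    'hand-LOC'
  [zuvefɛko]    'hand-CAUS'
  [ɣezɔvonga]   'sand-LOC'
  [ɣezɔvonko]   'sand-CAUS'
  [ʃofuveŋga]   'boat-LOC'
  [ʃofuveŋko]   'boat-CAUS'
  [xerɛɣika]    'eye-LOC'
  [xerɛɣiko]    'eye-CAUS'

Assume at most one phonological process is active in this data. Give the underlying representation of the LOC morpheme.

The LOC morpheme has two allomorphs, [-ga] and [-ka].
By contrast the CAUS suffix keeps its initial [k] throughout — that segment must be underlying.
The LOC suffix is therefore /-ga/ underlyingly, with post-vocalic devoicing: voiced stops become voiceless after a vowel.

/-ga/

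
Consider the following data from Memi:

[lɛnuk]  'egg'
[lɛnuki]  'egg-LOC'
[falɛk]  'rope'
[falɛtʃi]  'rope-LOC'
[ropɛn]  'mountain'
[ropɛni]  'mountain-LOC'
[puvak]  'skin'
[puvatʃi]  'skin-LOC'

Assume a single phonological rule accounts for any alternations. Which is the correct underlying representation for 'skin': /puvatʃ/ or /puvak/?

/puvatʃ/

The root 'skin' surfaces as [puvak] and [puvatʃi], with a stem-final [k] ~ [tʃ] alternation.
The stem 'egg' ([lɛnuk], [lɛnuki]) shows [k] unchanged in both environments, so [k] cannot be basic with [tʃ] derived before the LOC suffix.
The alternation reflects depalatalization: palato-alveolar /tʃ/ becomes [k] when no front vowel follows. /tʃ/ is underlying.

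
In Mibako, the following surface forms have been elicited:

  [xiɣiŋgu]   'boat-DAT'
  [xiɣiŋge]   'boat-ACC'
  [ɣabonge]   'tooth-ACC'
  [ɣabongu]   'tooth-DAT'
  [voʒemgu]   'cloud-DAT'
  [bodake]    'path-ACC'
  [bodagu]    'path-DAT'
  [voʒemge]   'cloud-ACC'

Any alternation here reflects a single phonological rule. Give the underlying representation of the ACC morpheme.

/-ke/

The ACC morpheme has two allomorphs, [-ge] and [-ke].
By contrast the DAT suffix keeps its initial [g] throughout — that segment must be underlying.
The ACC suffix is therefore /-ke/ underlyingly, with post-nasal voicing: voiceless stops become voiced after a nasal.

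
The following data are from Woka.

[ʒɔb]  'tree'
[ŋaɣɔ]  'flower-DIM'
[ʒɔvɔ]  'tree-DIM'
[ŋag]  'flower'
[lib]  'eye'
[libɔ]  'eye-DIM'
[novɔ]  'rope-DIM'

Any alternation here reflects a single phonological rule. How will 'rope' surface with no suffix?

'tree' shows [b] ~ [v] at the end of the stem ([ʒɔb] vs [ʒɔvɔ]).
If /b/ were underlying and a rule turned it into [v] before the DIM suffix, 'eye' would also alternate; but it has [b] in both [lib] and [libɔ].
So /v/ is underlying, and a rule of word-final hardening — voiced fricatives become stops word-finally — gives [b].
The one attested form of 'rope', [novɔ], shows underlying /nov/. Applying the same rule word-finally gives [nob].

[nob]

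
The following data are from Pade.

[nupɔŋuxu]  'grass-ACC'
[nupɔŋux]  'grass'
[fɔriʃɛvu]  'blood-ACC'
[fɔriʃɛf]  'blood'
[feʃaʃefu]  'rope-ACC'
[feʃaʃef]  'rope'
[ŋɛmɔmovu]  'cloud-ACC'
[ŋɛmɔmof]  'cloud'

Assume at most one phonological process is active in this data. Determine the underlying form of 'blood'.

/fɔriʃɛv/

'blood' shows [v] ~ [f] at the end of the stem ([fɔriʃɛvu] vs [fɔriʃɛf]).
If /f/ were underlying and a rule turned it into [v] before the ACC suffix, 'rope' would also alternate; but it has [f] in both [feʃaʃefu] and [feʃaʃef].
So /v/ is underlying, and a rule of word-final obstruent devoicing — voiced obstruents become voiceless word-finally — gives [f].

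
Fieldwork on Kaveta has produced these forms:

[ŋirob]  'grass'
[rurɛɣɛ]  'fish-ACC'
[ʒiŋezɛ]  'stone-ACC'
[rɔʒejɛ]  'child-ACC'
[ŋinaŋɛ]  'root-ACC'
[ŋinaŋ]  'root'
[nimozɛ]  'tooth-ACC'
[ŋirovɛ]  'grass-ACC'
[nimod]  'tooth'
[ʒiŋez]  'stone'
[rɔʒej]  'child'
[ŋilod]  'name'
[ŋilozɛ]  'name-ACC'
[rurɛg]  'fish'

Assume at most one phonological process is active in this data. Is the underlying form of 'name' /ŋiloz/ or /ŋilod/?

/ŋilod/

In [ŋilod] and [ŋilozɛ] the final segment of 'name' alternates: [d] ~ [z].
But 'stone' keeps [z] in both environments ([ʒiŋez], [ʒiŋezɛ]), so there is no rule changing /z/ to [d] in isolation.
So /d/ is underlying, and a rule of intervocalic spirantization — voiced stops become fricatives between vowels — gives [z].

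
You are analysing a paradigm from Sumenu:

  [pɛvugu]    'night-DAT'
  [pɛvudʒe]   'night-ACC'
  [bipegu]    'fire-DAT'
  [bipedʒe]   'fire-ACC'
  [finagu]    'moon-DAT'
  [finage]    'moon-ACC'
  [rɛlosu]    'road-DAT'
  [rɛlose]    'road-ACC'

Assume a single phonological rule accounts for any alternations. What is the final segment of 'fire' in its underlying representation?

'fire' shows [g] ~ [dʒ] at the end of the stem ([bipegu] vs [bipedʒe]).
But 'moon' keeps [g] in both environments ([finagu], [finage]), so there is no rule changing /g/ to [dʒ] before the ACC suffix.
The alternation reflects depalatalization: palato-alveolar /dʒ/ becomes [g] when no front vowel follows. /dʒ/ is underlying.

/dʒ/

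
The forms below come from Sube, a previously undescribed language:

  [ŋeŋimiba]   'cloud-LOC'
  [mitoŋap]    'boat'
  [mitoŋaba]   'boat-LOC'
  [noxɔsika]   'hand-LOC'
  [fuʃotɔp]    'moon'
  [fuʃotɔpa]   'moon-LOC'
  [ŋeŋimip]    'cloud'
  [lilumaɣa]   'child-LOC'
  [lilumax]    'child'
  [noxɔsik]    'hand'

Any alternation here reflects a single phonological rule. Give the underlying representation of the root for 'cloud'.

/ŋeŋimib/

The root 'cloud' surfaces as [ŋeŋimiba] and [ŋeŋimip], with a stem-final [b] ~ [p] alternation.
Compare 'moon', with invariant [p] in [fuʃotɔpa] and [fuʃotɔp]: an analysis with underlying /p/ and a rule producing [b] before the LOC suffix would wrongly predict alternation here too.
Therefore /b/ is basic and [p] is derived by word-final obstruent devoicing (voiced obstruents become voiceless word-finally).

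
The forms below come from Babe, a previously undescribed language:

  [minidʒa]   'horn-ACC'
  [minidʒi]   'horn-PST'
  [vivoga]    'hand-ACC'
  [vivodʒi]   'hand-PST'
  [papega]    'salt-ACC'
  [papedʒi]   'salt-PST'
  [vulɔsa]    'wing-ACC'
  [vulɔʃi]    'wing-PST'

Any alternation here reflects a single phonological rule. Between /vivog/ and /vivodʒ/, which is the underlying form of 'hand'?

'hand' shows [g] ~ [dʒ] at the end of the stem ([vivoga] vs [vivodʒi]).
But 'horn' keeps [dʒ] in both environments ([minidʒa], [minidʒi]), so there is no rule changing /dʒ/ to [g] before the ACC suffix.
Therefore /g/ is basic and [dʒ] is derived by palatalization before a front vowel (/g/ and /s/ become palato-alveolar [dʒ] and [ʃ] before a front vowel).

/vivog/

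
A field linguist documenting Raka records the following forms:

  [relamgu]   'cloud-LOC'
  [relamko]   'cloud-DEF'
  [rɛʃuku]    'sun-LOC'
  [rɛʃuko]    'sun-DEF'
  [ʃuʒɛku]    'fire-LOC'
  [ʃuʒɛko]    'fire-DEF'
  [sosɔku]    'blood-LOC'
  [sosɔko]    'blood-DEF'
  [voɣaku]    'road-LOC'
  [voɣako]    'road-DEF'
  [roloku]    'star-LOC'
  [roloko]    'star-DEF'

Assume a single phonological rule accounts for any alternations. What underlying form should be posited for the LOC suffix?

/-gu/

The LOC suffix surfaces as [-gu] and [-ku], depending on the final segment of the stem.
By contrast the DEF suffix keeps its initial [k] throughout — that segment must be underlying.
So the underlying form is /-gu/, and voiced stops become voiceless after a vowel.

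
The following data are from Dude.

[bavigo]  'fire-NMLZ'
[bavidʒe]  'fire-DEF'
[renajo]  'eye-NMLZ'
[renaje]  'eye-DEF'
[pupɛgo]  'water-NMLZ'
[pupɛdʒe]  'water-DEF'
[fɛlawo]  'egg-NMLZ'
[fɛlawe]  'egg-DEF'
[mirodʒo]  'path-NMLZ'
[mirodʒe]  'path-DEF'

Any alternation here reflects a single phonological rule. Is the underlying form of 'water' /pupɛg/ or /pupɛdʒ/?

The stem for 'water' ends in [g] in [pupɛgo] but [dʒ] in [pupɛdʒe].
But 'path' keeps [dʒ] in both environments ([mirodʒo], [mirodʒe]), so there is no rule changing /dʒ/ to [g] before the NMLZ suffix.
The alternation reflects palatalization before a front vowel: /g/ becomes palato-alveolar [dʒ] before a front vowel. /g/ is underlying.

/pupɛg/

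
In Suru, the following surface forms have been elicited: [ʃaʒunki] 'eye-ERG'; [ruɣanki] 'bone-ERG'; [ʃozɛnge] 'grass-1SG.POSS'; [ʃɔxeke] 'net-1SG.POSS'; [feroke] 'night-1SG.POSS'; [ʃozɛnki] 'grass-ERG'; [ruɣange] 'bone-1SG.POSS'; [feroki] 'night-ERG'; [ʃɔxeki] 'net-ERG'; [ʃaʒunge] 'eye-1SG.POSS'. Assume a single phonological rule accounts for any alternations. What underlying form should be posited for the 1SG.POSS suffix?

/-ge/

The 1SG.POSS suffix surfaces as [-ge] and [-ke], depending on the final segment of the stem.
By contrast the ERG suffix keeps its initial [k] throughout — that segment must be underlying.
So the underlying form is /-ge/, and voiced stops become voiceless after a vowel.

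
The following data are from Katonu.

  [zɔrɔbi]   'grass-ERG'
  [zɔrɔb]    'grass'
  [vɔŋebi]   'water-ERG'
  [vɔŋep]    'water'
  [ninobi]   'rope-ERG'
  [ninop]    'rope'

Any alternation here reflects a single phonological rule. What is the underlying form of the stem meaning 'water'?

/vɔŋep/

'water' shows [b] ~ [p] at the end of the stem ([vɔŋebi] vs [vɔŋep]).
The stem 'grass' ([zɔrɔbi], [zɔrɔb]) shows [b] unchanged in both environments, so [b] cannot be basic with [p] derived in isolation.
The alternation reflects intervocalic voicing: voiceless stops become voiced between vowels. /p/ is underlying.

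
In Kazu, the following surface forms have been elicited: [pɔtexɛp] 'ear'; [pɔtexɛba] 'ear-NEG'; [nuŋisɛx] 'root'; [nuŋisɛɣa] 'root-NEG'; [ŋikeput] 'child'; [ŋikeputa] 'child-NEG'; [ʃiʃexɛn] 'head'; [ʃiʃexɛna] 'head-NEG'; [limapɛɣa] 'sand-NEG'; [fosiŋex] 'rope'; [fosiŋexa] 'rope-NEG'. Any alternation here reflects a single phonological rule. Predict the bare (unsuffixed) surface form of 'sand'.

'root' shows [x] ~ [ɣ] at the end of the stem ([nuŋisɛx] vs [nuŋisɛɣa]).
Compare 'rope', with invariant [x] in [fosiŋex] and [fosiŋexa]: an analysis with underlying /x/ and a rule producing [ɣ] before the NEG suffix would wrongly predict alternation here too.
So /ɣ/ is underlying, and a rule of word-final obstruent devoicing — voiced obstruents become voiceless word-finally — gives [x].
The one attested form of 'sand', [limapɛɣa], shows underlying /limapɛɣ/. Applying the same rule word-finally gives [limapɛx].

[limapɛx]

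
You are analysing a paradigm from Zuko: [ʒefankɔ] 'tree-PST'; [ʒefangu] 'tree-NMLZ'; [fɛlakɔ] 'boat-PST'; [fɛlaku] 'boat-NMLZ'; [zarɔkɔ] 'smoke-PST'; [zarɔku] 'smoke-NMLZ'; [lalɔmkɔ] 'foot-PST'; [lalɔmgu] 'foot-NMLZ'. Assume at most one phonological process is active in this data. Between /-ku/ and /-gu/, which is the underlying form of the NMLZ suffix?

The NMLZ morpheme has two allomorphs, [-gu] and [-ku].
The PST suffix, which begins with [k], is invariant after every stem; so [k] is not altered by any rule here.
The NMLZ suffix is therefore /-gu/ underlyingly, with post-vocalic devoicing: voiced stops become voiceless after a vowel.

/-gu/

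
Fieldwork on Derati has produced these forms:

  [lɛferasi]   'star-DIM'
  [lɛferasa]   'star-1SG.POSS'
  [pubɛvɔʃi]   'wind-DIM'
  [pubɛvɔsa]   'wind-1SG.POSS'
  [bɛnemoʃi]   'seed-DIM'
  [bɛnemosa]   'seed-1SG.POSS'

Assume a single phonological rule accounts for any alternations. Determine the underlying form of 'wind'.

The stem for 'wind' ends in [ʃ] in [pubɛvɔʃi] but [s] in [pubɛvɔsa].
The stem 'star' ([lɛferasi], [lɛferasa]) shows [s] unchanged in both environments, so [s] cannot be basic with [ʃ] derived before the DIM suffix.
The alternation reflects depalatalization: palato-alveolar /ʃ/ becomes [s] when no front vowel follows. /ʃ/ is underlying.

/pubɛvɔʃ/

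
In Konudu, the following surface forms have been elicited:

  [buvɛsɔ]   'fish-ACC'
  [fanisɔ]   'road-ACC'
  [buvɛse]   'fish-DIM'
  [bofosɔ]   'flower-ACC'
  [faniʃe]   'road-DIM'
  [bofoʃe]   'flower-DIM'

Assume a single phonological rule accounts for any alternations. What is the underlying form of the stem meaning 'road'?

'road' shows [ʃ] ~ [s] at the end of the stem ([faniʃe] vs [fanisɔ]).
The stem 'fish' ([buvɛse], [buvɛsɔ]) shows [s] unchanged in both environments, so [s] cannot be basic with [ʃ] derived before the DIM suffix.
The alternation reflects depalatalization: palato-alveolar /ʃ/ becomes [s] when no front vowel follows. /ʃ/ is underlying.
So 'road' = /faniʃ/.

/faniʃ/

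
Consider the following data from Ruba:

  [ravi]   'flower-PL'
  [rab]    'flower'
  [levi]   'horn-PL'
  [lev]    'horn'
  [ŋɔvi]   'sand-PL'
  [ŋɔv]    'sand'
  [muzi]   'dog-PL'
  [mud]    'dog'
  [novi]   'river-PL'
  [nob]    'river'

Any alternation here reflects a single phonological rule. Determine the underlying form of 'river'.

/nob/

The stem for 'river' ends in [v] in [novi] but [b] in [nob].
But 'horn' keeps [v] in both environments ([levi], [lev]), so there is no rule changing /v/ to [b] in isolation.
Therefore /b/ is basic and [v] is derived by intervocalic spirantization (voiced stops become fricatives between vowels).
So 'river' = /nob/.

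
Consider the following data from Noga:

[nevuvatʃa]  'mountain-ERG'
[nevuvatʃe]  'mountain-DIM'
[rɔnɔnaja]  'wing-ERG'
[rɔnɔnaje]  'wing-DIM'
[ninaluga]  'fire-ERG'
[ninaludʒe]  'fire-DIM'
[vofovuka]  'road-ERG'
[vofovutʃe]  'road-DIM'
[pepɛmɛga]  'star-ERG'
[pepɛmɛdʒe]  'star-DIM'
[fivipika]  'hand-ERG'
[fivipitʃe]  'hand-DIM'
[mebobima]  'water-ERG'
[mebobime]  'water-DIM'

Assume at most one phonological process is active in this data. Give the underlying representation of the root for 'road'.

/vofovuk/

The stem for 'road' ends in [k] in [vofovuka] but [tʃ] in [vofovutʃe].
If /tʃ/ were underlying and a rule turned it into [k] before the ERG suffix, 'mountain' would also alternate; but it has [tʃ] in both [nevuvatʃa] and [nevuvatʃe].
The underlying segment must be /k/; /k/ and /g/ become palato-alveolar [tʃ] and [dʒ] before a front vowel, yielding [tʃ] there.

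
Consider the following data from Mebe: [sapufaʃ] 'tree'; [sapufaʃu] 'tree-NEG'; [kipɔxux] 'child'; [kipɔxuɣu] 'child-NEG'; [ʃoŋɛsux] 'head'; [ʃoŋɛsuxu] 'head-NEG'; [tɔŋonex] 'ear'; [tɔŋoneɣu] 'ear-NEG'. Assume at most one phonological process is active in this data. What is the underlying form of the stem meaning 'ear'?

/tɔŋoneɣ/

The stem for 'ear' ends in [x] in [tɔŋonex] but [ɣ] in [tɔŋoneɣu].
If /x/ were underlying and a rule turned it into [ɣ] before the NEG suffix, 'head' would also alternate; but it has [x] in both [ʃoŋɛsux] and [ʃoŋɛsuxu].
So /ɣ/ is underlying, and a rule of word-final obstruent devoicing — voiced obstruents become voiceless word-finally — gives [x].
The underlying form of 'ear' is therefore /tɔŋoneɣ/.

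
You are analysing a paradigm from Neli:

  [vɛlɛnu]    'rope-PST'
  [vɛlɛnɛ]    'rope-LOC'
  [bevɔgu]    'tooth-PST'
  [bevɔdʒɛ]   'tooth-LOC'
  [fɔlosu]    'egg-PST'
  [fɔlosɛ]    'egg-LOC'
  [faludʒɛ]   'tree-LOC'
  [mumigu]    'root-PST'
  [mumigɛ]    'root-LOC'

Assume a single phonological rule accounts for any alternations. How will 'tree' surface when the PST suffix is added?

[falugu]

In [bevɔgu] and [bevɔdʒɛ] the final segment of 'tooth' alternates: [g] ~ [dʒ].
The stem 'root' ([mumigu], [mumigɛ]) shows [g] unchanged in both environments, so [g] cannot be basic with [dʒ] derived before the LOC suffix.
The underlying segment must be /dʒ/; palato-alveolar /dʒ/ becomes [g] when no front vowel follows, yielding [g] there.
The one attested form of 'tree', [faludʒɛ], shows underlying /faludʒ/. Applying the same rule when no front vowel follows gives [falugu].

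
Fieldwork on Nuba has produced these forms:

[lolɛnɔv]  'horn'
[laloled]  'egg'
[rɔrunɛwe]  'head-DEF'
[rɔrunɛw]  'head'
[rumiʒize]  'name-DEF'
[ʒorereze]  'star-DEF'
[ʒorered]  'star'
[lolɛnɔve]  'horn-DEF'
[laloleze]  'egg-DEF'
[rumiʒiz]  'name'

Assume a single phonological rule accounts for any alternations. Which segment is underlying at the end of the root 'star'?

'star' shows [z] ~ [d] at the end of the stem ([ʒorereze] vs [ʒorered]).
But 'name' keeps [z] in both environments ([rumiʒize], [rumiʒiz]), so there is no rule changing /z/ to [d] in isolation.
The alternation reflects intervocalic spirantization: voiced stops become fricatives between vowels. /d/ is underlying.

/d/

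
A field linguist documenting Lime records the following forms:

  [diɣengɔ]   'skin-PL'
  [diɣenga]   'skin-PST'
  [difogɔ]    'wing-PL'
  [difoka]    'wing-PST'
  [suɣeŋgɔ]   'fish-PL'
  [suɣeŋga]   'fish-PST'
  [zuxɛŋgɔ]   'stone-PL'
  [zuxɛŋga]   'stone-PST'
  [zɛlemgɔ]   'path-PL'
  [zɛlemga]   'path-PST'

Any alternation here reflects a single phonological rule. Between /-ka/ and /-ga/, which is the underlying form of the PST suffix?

The PST morpheme has two allomorphs, [-ga] and [-ka].
By contrast the PL suffix keeps its initial [g] throughout — that segment must be underlying.
So the underlying form is /-ka/, and voiceless stops become voiced after a nasal.

/-ka/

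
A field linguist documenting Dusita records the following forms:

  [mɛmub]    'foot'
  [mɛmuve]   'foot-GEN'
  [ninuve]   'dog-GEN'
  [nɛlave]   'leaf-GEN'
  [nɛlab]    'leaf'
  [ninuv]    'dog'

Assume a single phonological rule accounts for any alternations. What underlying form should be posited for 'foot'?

/mɛmub/

The stem for 'foot' ends in [b] in [mɛmub] but [v] in [mɛmuve].
Compare 'dog', with invariant [v] in [ninuv] and [ninuve]: an analysis with underlying /v/ and a rule producing [b] in isolation would wrongly predict alternation here too.
The alternation reflects intervocalic spirantization: voiced stops become fricatives between vowels. /b/ is underlying.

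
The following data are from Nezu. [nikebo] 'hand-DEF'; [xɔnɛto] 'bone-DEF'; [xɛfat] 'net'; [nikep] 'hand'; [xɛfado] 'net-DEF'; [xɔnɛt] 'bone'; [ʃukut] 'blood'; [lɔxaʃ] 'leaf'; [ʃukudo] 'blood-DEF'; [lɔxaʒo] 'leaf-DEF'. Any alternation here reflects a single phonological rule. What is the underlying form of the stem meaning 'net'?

/xɛfad/

The stem for 'net' ends in [d] in [xɛfado] but [t] in [xɛfat].
But 'bone' keeps [t] in both environments ([xɔnɛto], [xɔnɛt]), so there is no rule changing /t/ to [d] before the DEF suffix.
So /d/ is underlying, and a rule of word-final obstruent devoicing — voiced obstruents become voiceless word-finally — gives [t].
The underlying form of 'net' is therefore /xɛfad/.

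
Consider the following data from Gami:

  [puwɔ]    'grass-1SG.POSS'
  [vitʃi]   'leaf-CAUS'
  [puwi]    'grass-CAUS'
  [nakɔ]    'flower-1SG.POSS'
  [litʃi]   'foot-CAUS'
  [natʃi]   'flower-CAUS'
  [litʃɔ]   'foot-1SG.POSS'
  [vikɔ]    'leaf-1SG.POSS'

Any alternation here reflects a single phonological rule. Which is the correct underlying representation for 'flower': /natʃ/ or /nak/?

/nak/

The root 'flower' surfaces as [natʃi] and [nakɔ], with a stem-final [tʃ] ~ [k] alternation.
The stem 'foot' ([litʃi], [litʃɔ]) shows [tʃ] unchanged in both environments, so [tʃ] cannot be basic with [k] derived before the 1SG.POSS suffix.
The alternation reflects palatalization before a front vowel: /k/ becomes palato-alveolar [tʃ] before a front vowel. /k/ is underlying.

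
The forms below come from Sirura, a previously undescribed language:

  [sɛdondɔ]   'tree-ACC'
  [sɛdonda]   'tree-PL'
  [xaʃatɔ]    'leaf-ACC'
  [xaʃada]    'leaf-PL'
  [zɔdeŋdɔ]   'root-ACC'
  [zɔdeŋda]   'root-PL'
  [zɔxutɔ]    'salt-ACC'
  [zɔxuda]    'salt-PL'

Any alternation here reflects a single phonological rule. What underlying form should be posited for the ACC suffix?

The ACC suffix surfaces as [-dɔ] and [-tɔ], depending on the final segment of the stem.
By contrast the PL suffix keeps its initial [d] throughout — that segment must be underlying.
So the underlying form is /-tɔ/, and voiceless stops become voiced after a nasal.

/-tɔ/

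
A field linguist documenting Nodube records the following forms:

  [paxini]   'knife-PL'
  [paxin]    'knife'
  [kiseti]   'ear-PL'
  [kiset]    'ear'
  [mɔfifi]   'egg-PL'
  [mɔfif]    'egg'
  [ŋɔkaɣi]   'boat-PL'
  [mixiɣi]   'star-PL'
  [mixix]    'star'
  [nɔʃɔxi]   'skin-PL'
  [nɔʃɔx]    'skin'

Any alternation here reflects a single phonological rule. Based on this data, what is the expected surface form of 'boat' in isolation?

[ŋɔkax]

The stem for 'star' ends in [ɣ] in [mixiɣi] but [x] in [mixix].
If /x/ were underlying and a rule turned it into [ɣ] before the PL suffix, 'skin' would also alternate; but it has [x] in both [nɔʃɔxi] and [nɔʃɔx].
The alternation reflects word-final obstruent devoicing: voiced obstruents become voiceless word-finally. /ɣ/ is underlying.
From [ŋɔkaɣi] the stem 'boat' is /ŋɔkaɣ/; word-finally this yields [ŋɔkax].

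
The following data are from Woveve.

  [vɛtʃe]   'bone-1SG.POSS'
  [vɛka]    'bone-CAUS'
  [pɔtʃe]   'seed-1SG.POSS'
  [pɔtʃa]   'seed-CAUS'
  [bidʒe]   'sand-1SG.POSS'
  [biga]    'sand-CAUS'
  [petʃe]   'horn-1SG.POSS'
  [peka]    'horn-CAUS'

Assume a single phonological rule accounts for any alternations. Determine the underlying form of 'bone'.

In [vɛtʃe] and [vɛka] the final segment of 'bone' alternates: [tʃ] ~ [k].
If /tʃ/ were underlying and a rule turned it into [k] before the CAUS suffix, 'seed' would also alternate; but it has [tʃ] in both [pɔtʃe] and [pɔtʃa].
The underlying segment must be /k/; /k/ and /g/ become palato-alveolar [tʃ] and [dʒ] before a front vowel, yielding [tʃ] there.

/vɛk/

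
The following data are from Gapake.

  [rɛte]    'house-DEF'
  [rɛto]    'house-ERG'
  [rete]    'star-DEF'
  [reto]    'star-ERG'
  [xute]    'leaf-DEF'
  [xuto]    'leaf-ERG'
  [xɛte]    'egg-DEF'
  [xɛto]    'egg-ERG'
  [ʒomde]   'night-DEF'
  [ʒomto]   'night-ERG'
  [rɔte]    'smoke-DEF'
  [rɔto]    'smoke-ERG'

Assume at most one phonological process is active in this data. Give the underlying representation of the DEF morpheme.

The DEF suffix surfaces as [-de] and [-te], depending on the final segment of the stem.
By contrast the ERG suffix keeps its initial [t] throughout — that segment must be underlying.
The DEF suffix is therefore /-de/ underlyingly, with post-vocalic devoicing: voiced stops become voiceless after a vowel.

/-de/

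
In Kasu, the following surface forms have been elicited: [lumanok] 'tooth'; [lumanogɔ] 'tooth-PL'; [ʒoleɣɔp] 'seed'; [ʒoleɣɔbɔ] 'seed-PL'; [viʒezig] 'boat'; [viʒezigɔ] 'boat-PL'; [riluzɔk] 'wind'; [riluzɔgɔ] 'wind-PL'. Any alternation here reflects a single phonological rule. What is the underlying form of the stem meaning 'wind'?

'wind' shows [k] ~ [g] at the end of the stem ([riluzɔk] vs [riluzɔgɔ]).
The stem 'boat' ([viʒezig], [viʒezigɔ]) shows [g] unchanged in both environments, so [g] cannot be basic with [k] derived in isolation.
The alternation reflects intervocalic voicing: voiceless stops become voiced between vowels. /k/ is underlying.
So 'wind' = /riluzɔk/.

/riluzɔk/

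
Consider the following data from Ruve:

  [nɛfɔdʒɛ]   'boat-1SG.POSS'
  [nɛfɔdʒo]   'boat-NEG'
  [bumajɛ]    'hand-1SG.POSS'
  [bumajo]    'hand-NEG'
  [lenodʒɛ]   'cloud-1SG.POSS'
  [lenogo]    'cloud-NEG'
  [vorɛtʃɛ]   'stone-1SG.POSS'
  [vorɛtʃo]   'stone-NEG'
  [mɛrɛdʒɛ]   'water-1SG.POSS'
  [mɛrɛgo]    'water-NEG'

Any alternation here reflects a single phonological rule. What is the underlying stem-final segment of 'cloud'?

/g/

'cloud' shows [dʒ] ~ [g] at the end of the stem ([lenodʒɛ] vs [lenogo]).
If /dʒ/ were underlying and a rule turned it into [g] before the NEG suffix, 'boat' would also alternate; but it has [dʒ] in both [nɛfɔdʒɛ] and [nɛfɔdʒo].
Therefore /g/ is basic and [dʒ] is derived by palatalization before a front vowel (/g/ becomes palato-alveolar [dʒ] before a front vowel).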